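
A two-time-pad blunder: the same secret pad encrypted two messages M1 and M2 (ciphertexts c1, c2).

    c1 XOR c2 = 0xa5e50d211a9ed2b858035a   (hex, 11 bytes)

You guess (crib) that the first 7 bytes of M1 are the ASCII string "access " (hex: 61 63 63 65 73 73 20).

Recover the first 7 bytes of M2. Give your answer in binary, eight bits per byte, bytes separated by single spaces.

11000100 10000110 01101110 01000100 01101001 11101101 11110010

Since c1 ⊕ c2 = M1 ⊕ M2, XORing with the guessed M1 bytes yields the corresponding M2 bytes: M2 = (c1 ⊕ c2) ⊕ M1.
a5 ^ 61 = c4
e5 ^ 63 = 86
0d ^ 63 = 6e
21 ^ 65 = 44
1a ^ 73 = 69
9e ^ 73 = ed
d2 ^ 20 = f2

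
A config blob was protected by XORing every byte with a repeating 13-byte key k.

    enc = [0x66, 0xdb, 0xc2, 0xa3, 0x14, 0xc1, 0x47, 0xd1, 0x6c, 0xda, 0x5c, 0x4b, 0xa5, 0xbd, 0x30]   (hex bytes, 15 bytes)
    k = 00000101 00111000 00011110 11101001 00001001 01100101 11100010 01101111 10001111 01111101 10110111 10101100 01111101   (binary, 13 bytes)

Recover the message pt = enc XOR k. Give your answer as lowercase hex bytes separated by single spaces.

The 13-byte key repeats, so the effective keystream is 05 38 1e e9 09 65 e2 6f 8f 7d b7 ac 7d 05 38.
byte 0: 66 XOR 05 = 63
byte 1: db XOR 38 = e3
byte 2: c2 XOR 1e = dc
byte 3: a3 XOR e9 = 4a
byte 4: 14 XOR 09 = 1d
byte 5: c1 XOR 65 = a4
byte 6: 47 XOR e2 = a5
byte 7: d1 XOR 6f = be
byte 8: 6c XOR 8f = e3
byte 9: da XOR 7d = a7
byte 10: 5c XOR b7 = eb
byte 11: 4b XOR ac = e7
byte 12: a5 XOR 7d = d8
byte 13: bd XOR 05 = b8
byte 14: 30 XOR 38 = 08

63 e3 dc 4a 1d a4 a5 be e3 a7 eb e7 d8 b8 08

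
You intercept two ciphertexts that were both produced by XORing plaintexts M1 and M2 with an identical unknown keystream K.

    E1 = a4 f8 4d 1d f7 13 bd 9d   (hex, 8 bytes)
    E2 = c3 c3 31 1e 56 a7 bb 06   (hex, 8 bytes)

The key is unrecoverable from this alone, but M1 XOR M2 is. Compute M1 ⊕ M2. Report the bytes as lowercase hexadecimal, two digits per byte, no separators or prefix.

673b7c03a1b4069b

E1 ⊕ E2 = (M1 ⊕ K) ⊕ (M2 ⊕ K) = M1 ⊕ M2 — the shared key cancels under XOR.
a4 XOR c3 = 67
f8 XOR c3 = 3b
4d XOR 31 = 7c
1d XOR 1e = 03
f7 XOR 56 = a1
13 XOR a7 = b4
bd XOR bb = 06
9d XOR 06 = 9b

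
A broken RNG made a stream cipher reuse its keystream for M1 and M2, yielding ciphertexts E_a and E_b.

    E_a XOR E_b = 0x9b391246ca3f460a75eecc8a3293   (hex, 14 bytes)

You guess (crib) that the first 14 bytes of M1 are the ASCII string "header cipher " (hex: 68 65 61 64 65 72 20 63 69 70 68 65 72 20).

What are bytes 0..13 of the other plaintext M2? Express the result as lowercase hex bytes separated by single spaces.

f3 5c 73 22 af 4d 66 69 1c 9e a4 ef 40 b3

Since E_a ⊕ E_b = M1 ⊕ M2, XORing with the guessed M1 bytes yields the corresponding M2 bytes: M2 = (E_a ⊕ E_b) ⊕ M1.
155 XOR 104 = 243
 57 XOR 101 =  92
 18 XOR  97 = 115
 70 XOR 100 =  34
202 XOR 101 = 175
 63 XOR 114 =  77
 70 XOR  32 = 102
 10 XOR  99 = 105
117 XOR 105 =  28
238 XOR 112 = 158
204 XOR 104 = 164
138 XOR 101 = 239
 50 XOR 114 =  64
147 XOR  32 = 179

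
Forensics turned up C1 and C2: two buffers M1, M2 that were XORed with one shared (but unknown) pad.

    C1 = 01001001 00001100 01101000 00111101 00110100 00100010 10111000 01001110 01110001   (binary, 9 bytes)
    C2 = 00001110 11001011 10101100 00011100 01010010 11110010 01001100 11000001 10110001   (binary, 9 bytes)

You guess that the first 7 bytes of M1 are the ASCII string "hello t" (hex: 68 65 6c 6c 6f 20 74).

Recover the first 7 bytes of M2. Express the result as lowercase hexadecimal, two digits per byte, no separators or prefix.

First, C1 ⊕ C2 = (M1 ⊕ K) ⊕ (M2 ⊕ K) = M1 ⊕ M2, so the key drops out. Then M2 = (M1 ⊕ M2) ⊕ M1 over the first 7 bytes.
byte 0: (49 xor 0e) xor 68 = 47 xor 68 = 2f
byte 1: (0c xor cb) xor 65 = c7 xor 65 = a2
byte 2: (68 xor ac) xor 6c = c4 xor 6c = a8
byte 3: (3d xor 1c) xor 6c = 21 xor 6c = 4d
byte 4: (34 xor 52) xor 6f = 66 xor 6f = 09
byte 5: (22 xor f2) xor 20 = d0 xor 20 = f0
byte 6: (b8 xor 4c) xor 74 = f4 xor 74 = 80

2fa2a84d09f080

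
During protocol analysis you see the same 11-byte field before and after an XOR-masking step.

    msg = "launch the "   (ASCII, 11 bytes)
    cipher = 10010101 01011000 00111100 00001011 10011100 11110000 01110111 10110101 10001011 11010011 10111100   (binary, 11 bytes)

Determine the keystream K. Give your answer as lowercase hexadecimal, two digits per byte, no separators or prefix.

Since cipher = msg ⊕ K, XORing both sides with msg gives K = msg ⊕ cipher.
6c xor 95 = f9
61 xor 58 = 39
75 xor 3c = 49
6e xor 0b = 65
63 xor 9c = ff
68 xor f0 = 98
20 xor 77 = 57
74 xor b5 = c1
68 xor 8b = e3
65 xor d3 = b6
20 xor bc = 9c

f9394965ff9857c1e3b69c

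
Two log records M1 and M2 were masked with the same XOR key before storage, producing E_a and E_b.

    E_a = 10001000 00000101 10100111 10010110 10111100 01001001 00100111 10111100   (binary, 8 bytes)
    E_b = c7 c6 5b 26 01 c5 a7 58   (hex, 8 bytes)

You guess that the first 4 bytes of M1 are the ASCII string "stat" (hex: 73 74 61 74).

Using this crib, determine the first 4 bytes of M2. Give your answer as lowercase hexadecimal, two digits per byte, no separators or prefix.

3cb79dc4

First, E_a ⊕ E_b = (M1 ⊕ K) ⊕ (M2 ⊕ K) = M1 ⊕ M2, so the key drops out. Then M2 = (M1 ⊕ M2) ⊕ M1 over the first 4 bytes.
byte 0: (88 xor c7) xor 73 = 4f xor 73 = 3c
byte 1: (05 xor c6) xor 74 = c3 xor 74 = b7
byte 2: (a7 xor 5b) xor 61 = fc xor 61 = 9d
byte 3: (96 xor 26) xor 74 = b0 xor 74 = c4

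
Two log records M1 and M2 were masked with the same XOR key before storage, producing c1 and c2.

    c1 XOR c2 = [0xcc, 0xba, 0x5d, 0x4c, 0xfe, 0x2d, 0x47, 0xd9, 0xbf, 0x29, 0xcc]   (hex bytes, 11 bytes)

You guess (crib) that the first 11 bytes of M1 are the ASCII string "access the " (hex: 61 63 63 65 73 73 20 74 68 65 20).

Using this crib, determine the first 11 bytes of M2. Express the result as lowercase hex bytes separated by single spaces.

ad d9 3e 29 8d 5e 67 ad d7 4c ec

Since c1 ⊕ c2 = M1 ⊕ M2, XORing with the guessed M1 bytes yields the corresponding M2 bytes: M2 = (c1 ⊕ c2) ⊕ M1.
byte 0: cc ⊕ 61 = ad
byte 1: ba ⊕ 63 = d9
byte 2: 5d ⊕ 63 = 3e
byte 3: 4c ⊕ 65 = 29
byte 4: fe ⊕ 73 = 8d
byte 5: 2d ⊕ 73 = 5e
byte 6: 47 ⊕ 20 = 67
byte 7: d9 ⊕ 74 = ad
byte 8: bf ⊕ 68 = d7
byte 9: 29 ⊕ 65 = 4c
byte 10: cc ⊕ 20 = ec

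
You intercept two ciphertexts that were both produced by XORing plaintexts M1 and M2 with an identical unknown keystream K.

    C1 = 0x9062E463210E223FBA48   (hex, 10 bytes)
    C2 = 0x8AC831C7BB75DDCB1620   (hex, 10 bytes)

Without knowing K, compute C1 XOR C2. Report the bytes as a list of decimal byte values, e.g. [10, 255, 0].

C1 ⊕ C2 = (M1 ⊕ K) ⊕ (M2 ⊕ K) = M1 ⊕ M2 — the shared key cancels under XOR.
90 XOR 8a = 1a
62 XOR c8 = aa
e4 XOR 31 = d5
63 XOR c7 = a4
21 XOR bb = 9a
0e XOR 75 = 7b
22 XOR dd = ff
3f XOR cb = f4
ba XOR 16 = ac
48 XOR 20 = 68

[26, 170, 213, 164, 154, 123, 255, 244, 172, 104]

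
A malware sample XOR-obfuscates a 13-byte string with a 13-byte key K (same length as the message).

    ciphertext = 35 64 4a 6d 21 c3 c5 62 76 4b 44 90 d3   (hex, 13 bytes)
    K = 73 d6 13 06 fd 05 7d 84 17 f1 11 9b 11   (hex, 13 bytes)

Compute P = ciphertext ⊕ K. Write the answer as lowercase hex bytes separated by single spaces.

XOR is its own inverse, so applying the key byte-wise gives the result directly.
byte 0: 35 xor 73 = 46
byte 1: 64 xor d6 = b2
byte 2: 4a xor 13 = 59
byte 3: 6d xor 06 = 6b
byte 4: 21 xor fd = dc
byte 5: c3 xor 05 = c6
byte 6: c5 xor 7d = b8
byte 7: 62 xor 84 = e6
byte 8: 76 xor 17 = 61
byte 9: 4b xor f1 = ba
byte 10: 44 xor 11 = 55
byte 11: 90 xor 9b = 0b
byte 12: d3 xor 11 = c2

46 b2 59 6b dc c6 b8 e6 61 ba 55 0b c2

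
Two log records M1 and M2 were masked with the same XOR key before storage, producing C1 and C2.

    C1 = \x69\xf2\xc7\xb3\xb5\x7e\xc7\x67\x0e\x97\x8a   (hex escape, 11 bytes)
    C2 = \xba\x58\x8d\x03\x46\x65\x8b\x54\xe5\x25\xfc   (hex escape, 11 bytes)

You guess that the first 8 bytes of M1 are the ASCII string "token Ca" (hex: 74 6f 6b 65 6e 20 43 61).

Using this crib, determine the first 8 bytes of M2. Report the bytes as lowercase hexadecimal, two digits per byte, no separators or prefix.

a7c521d59d3b0f52

First, C1 ⊕ C2 = (M1 ⊕ K) ⊕ (M2 ⊕ K) = M1 ⊕ M2, so the key drops out. Then M2 = (M1 ⊕ M2) ⊕ M1 over the first 8 bytes.
byte 0: (69 XOR ba) XOR 74 = d3 XOR 74 = a7
byte 1: (f2 XOR 58) XOR 6f = aa XOR 6f = c5
byte 2: (c7 XOR 8d) XOR 6b = 4a XOR 6b = 21
byte 3: (b3 XOR 03) XOR 65 = b0 XOR 65 = d5
byte 4: (b5 XOR 46) XOR 6e = f3 XOR 6e = 9d
byte 5: (7e XOR 65) XOR 20 = 1b XOR 20 = 3b
byte 6: (c7 XOR 8b) XOR 43 = 4c XOR 43 = 0f
byte 7: (67 XOR 54) XOR 61 = 33 XOR 61 = 52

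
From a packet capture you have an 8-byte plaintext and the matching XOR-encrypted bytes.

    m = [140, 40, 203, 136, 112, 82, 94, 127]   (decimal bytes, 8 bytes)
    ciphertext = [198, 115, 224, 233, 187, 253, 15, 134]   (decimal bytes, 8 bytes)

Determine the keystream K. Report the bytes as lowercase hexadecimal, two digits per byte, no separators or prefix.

4a5b2b61cbaf51f9

Since ciphertext = m ⊕ K, XORing both sides with m gives K = m ⊕ ciphertext.
8c XOR c6 = 4a
28 XOR 73 = 5b
cb XOR e0 = 2b
88 XOR e9 = 61
70 XOR bb = cb
52 XOR fd = af
5e XOR 0f = 51
7f XOR 86 = f9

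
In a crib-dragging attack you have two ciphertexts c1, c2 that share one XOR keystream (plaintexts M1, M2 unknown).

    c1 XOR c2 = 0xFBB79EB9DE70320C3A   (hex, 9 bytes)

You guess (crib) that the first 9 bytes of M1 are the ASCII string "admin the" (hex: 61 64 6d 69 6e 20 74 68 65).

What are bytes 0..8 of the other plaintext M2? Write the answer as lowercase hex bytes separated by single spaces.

Since c1 ⊕ c2 = M1 ⊕ M2, XORing with the guessed M1 bytes yields the corresponding M2 bytes: M2 = (c1 ⊕ c2) ⊕ M1.
byte 0: fb ^ 61 = 9a
byte 1: b7 ^ 64 = d3
byte 2: 9e ^ 6d = f3
byte 3: b9 ^ 69 = d0
byte 4: de ^ 6e = b0
byte 5: 70 ^ 20 = 50
byte 6: 32 ^ 74 = 46
byte 7: 0c ^ 68 = 64
byte 8: 3a ^ 65 = 5f

9a d3 f3 d0 b0 50 46 64 5f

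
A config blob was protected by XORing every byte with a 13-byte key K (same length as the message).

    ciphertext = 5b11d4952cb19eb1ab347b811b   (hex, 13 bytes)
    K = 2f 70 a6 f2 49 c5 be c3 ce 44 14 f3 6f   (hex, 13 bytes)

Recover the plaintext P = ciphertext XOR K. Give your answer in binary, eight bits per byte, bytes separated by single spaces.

01110100 01100001 01110010 01100111 01100101 01110100 00100000 01110010 01100101 01110000 01101111 01110010 01110100

XOR is its own inverse, so applying the key byte-wise gives the result directly.
5b xor 2f = 74
11 xor 70 = 61
d4 xor a6 = 72
95 xor f2 = 67
2c xor 49 = 65
b1 xor c5 = 74
9e xor be = 20
b1 xor c3 = 72
ab xor ce = 65
34 xor 44 = 70
7b xor 14 = 6f
81 xor f3 = 72
1b xor 6f = 74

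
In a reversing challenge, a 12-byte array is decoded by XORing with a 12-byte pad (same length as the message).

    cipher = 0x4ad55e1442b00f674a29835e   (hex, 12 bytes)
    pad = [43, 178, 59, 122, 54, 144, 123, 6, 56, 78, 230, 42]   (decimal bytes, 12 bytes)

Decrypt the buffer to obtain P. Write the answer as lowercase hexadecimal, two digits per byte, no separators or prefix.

XOR is its own inverse, so applying the key byte-wise gives the result directly.
4a ⊕ 2b = 61
d5 ⊕ b2 = 67
5e ⊕ 3b = 65
14 ⊕ 7a = 6e
42 ⊕ 36 = 74
b0 ⊕ 90 = 20
0f ⊕ 7b = 74
67 ⊕ 06 = 61
4a ⊕ 38 = 72
29 ⊕ 4e = 67
83 ⊕ e6 = 65
5e ⊕ 2a = 74

6167656e7420746172676574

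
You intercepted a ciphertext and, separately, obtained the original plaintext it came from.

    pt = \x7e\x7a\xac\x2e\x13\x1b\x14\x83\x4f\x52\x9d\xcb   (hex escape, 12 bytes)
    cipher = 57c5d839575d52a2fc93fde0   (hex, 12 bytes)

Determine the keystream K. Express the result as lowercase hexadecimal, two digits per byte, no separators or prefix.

29bf741744464621b3c1602b

Since cipher = pt ⊕ K, XORing both sides with pt gives K = pt ⊕ cipher.
126 xor  87 =  41
122 xor 197 = 191
172 xor 216 = 116
 46 xor  57 =  23
 19 xor  87 =  68
 27 xor  93 =  70
 20 xor  82 =  70
131 xor 162 =  33
 79 xor 252 = 179
 82 xor 147 = 193
157 xor 253 =  96
203 xor 224 =  43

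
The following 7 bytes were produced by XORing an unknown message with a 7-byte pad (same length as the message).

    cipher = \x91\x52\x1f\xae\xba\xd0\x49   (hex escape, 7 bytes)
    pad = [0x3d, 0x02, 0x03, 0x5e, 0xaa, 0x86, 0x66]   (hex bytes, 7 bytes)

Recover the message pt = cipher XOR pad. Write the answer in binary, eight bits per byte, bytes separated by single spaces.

10101100 01010000 00011100 11110000 00010000 01010110 00101111

byte 0: 145 ⊕  61 = 172
byte 1:  82 ⊕   2 =  80
byte 2:  31 ⊕   3 =  28
byte 3: 174 ⊕  94 = 240
byte 4: 186 ⊕ 170 =  16
byte 5: 208 ⊕ 134 =  86
byte 6:  73 ⊕ 102 =  47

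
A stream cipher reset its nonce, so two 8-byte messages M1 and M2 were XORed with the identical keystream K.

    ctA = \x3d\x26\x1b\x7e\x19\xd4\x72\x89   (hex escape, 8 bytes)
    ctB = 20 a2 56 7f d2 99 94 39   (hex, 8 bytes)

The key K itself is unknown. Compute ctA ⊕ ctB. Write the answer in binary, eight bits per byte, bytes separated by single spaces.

00011101 10000100 01001101 00000001 11001011 01001101 11100110 10110000

ctA ⊕ ctB = (M1 ⊕ K) ⊕ (M2 ⊕ K) = M1 ⊕ M2 — the shared key cancels under XOR.
byte 0:  61 xor  32 =  29
byte 1:  38 xor 162 = 132
byte 2:  27 xor  86 =  77
byte 3: 126 xor 127 =   1
byte 4:  25 xor 210 = 203
byte 5: 212 xor 153 =  77
byte 6: 114 xor 148 = 230
byte 7: 137 xor  57 = 176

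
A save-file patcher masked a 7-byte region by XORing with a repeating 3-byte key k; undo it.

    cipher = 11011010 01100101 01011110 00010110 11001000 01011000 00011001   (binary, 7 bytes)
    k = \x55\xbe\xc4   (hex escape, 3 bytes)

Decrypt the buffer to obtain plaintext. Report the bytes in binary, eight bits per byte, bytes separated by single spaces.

10001111 11011011 10011010 01000011 01110110 10011100 01001100

The 3-byte key repeats, so the effective keystream is 55 be c4 55 be c4 55.
byte 0: da ⊕ 55 = 8f
byte 1: 65 ⊕ be = db
byte 2: 5e ⊕ c4 = 9a
byte 3: 16 ⊕ 55 = 43
byte 4: c8 ⊕ be = 76
byte 5: 58 ⊕ c4 = 9c
byte 6: 19 ⊕ 55 = 4c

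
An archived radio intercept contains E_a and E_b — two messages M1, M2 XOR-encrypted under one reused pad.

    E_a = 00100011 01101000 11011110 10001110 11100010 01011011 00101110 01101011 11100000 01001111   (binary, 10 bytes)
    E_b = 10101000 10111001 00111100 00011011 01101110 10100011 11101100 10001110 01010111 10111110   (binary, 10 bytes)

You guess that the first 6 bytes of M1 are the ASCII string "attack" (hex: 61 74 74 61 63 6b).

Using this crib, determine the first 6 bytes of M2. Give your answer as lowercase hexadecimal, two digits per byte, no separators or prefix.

First, E_a ⊕ E_b = (M1 ⊕ K) ⊕ (M2 ⊕ K) = M1 ⊕ M2, so the key drops out. Then M2 = (M1 ⊕ M2) ⊕ M1 over the first 6 bytes.
byte 0: (23 XOR a8) XOR 61 = 8b XOR 61 = ea
byte 1: (68 XOR b9) XOR 74 = d1 XOR 74 = a5
byte 2: (de XOR 3c) XOR 74 = e2 XOR 74 = 96
byte 3: (8e XOR 1b) XOR 61 = 95 XOR 61 = f4
byte 4: (e2 XOR 6e) XOR 63 = 8c XOR 63 = ef
byte 5: (5b XOR a3) XOR 6b = f8 XOR 6b = 93

eaa596f4ef93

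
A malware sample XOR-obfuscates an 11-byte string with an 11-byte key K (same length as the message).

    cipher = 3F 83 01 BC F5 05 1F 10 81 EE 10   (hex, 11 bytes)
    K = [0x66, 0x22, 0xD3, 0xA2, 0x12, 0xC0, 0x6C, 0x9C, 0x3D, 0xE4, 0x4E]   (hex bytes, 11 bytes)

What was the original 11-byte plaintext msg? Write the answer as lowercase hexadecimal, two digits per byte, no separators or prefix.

byte 0: 00111111 ^ 01100110 = 01011001
byte 1: 10000011 ^ 00100010 = 10100001
byte 2: 00000001 ^ 11010011 = 11010010
byte 3: 10111100 ^ 10100010 = 00011110
byte 4: 11110101 ^ 00010010 = 11100111
byte 5: 00000101 ^ 11000000 = 11000101
byte 6: 00011111 ^ 01101100 = 01110011
byte 7: 00010000 ^ 10011100 = 10001100
byte 8: 10000001 ^ 00111101 = 10111100
byte 9: 11101110 ^ 11100100 = 00001010
byte 10: 00010000 ^ 01001110 = 01011110

59a1d21ee7c5738cbc0a5e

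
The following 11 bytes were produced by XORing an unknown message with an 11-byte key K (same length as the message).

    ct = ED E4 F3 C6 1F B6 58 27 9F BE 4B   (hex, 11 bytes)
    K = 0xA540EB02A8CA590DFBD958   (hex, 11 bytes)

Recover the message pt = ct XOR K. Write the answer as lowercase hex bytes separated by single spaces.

48 a4 18 c4 b7 7c 01 2a 64 67 13

11101101 XOR 10100101 = 01001000
11100100 XOR 01000000 = 10100100
11110011 XOR 11101011 = 00011000
11000110 XOR 00000010 = 11000100
00011111 XOR 10101000 = 10110111
10110110 XOR 11001010 = 01111100
01011000 XOR 01011001 = 00000001
00100111 XOR 00001101 = 00101010
10011111 XOR 11111011 = 01100100
10111110 XOR 11011001 = 01100111
01001011 XOR 01011000 = 00010011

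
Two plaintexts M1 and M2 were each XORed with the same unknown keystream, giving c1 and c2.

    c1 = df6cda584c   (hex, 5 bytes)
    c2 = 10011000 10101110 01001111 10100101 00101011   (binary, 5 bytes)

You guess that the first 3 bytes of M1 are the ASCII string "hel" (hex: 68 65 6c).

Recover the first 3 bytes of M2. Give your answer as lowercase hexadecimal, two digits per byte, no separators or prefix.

2fa7f9

First, c1 ⊕ c2 = (M1 ⊕ K) ⊕ (M2 ⊕ K) = M1 ⊕ M2, so the key drops out. Then M2 = (M1 ⊕ M2) ⊕ M1 over the first 3 bytes.
byte 0: (df XOR 98) XOR 68 = 47 XOR 68 = 2f
byte 1: (6c XOR ae) XOR 65 = c2 XOR 65 = a7
byte 2: (da XOR 4f) XOR 6c = 95 XOR 6c = f9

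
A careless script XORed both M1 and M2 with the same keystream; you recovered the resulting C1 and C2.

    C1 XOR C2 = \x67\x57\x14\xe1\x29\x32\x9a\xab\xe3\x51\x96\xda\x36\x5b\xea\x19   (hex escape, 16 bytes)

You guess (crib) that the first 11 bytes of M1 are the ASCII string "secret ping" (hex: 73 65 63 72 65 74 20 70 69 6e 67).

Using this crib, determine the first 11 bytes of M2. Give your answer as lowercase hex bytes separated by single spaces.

14 32 77 93 4c 46 ba db 8a 3f f1

Since C1 ⊕ C2 = M1 ⊕ M2, XORing with the guessed M1 bytes yields the corresponding M2 bytes: M2 = (C1 ⊕ C2) ⊕ M1.
103 ⊕ 115 =  20
 87 ⊕ 101 =  50
 20 ⊕  99 = 119
225 ⊕ 114 = 147
 41 ⊕ 101 =  76
 50 ⊕ 116 =  70
154 ⊕  32 = 186
171 ⊕ 112 = 219
227 ⊕ 105 = 138
 81 ⊕ 110 =  63
150 ⊕ 103 = 241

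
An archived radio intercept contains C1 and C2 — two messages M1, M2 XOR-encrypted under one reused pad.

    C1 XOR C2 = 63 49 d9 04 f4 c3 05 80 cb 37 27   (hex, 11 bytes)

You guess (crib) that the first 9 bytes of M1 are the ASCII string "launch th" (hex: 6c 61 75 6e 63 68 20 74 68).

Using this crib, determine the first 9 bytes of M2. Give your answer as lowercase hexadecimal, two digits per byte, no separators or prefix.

Since C1 ⊕ C2 = M1 ⊕ M2, XORing with the guessed M1 bytes yields the corresponding M2 bytes: M2 = (C1 ⊕ C2) ⊕ M1.
 99 XOR 108 =  15
 73 XOR  97 =  40
217 XOR 117 = 172
  4 XOR 110 = 106
244 XOR  99 = 151
195 XOR 104 = 171
  5 XOR  32 =  37
128 XOR 116 = 244
203 XOR 104 = 163

0f28ac6a97ab25f4a3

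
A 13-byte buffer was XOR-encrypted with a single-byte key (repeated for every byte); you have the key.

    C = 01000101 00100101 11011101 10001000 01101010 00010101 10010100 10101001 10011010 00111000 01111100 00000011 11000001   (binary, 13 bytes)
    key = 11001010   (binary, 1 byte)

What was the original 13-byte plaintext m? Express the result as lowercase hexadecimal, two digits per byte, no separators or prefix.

The 1-byte key repeats, so the effective keystream is ca ca ca ca ca ca ca ca ca ca ca ca ca.
byte 0: 45 ^ ca = 8f
byte 1: 25 ^ ca = ef
byte 2: dd ^ ca = 17
byte 3: 88 ^ ca = 42
byte 4: 6a ^ ca = a0
byte 5: 15 ^ ca = df
byte 6: 94 ^ ca = 5e
byte 7: a9 ^ ca = 63
byte 8: 9a ^ ca = 50
byte 9: 38 ^ ca = f2
byte 10: 7c ^ ca = b6
byte 11: 03 ^ ca = c9
byte 12: c1 ^ ca = 0b

8fef1742a0df5e6350f2b6c90b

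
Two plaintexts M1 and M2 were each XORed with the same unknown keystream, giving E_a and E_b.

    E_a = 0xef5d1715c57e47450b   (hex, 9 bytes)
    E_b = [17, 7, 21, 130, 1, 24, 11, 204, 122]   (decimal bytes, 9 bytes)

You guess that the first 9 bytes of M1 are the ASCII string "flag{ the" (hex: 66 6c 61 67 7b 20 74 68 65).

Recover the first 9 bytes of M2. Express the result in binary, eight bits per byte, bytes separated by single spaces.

First, E_a ⊕ E_b = (M1 ⊕ K) ⊕ (M2 ⊕ K) = M1 ⊕ M2, so the key drops out. Then M2 = (M1 ⊕ M2) ⊕ M1 over the first 9 bytes.
byte 0: (ef XOR 11) XOR 66 = fe XOR 66 = 98
byte 1: (5d XOR 07) XOR 6c = 5a XOR 6c = 36
byte 2: (17 XOR 15) XOR 61 = 02 XOR 61 = 63
byte 3: (15 XOR 82) XOR 67 = 97 XOR 67 = f0
byte 4: (c5 XOR 01) XOR 7b = c4 XOR 7b = bf
byte 5: (7e XOR 18) XOR 20 = 66 XOR 20 = 46
byte 6: (47 XOR 0b) XOR 74 = 4c XOR 74 = 38
byte 7: (45 XOR cc) XOR 68 = 89 XOR 68 = e1
byte 8: (0b XOR 7a) XOR 65 = 71 XOR 65 = 14

10011000 00110110 01100011 11110000 10111111 01000110 00111000 11100001 00010100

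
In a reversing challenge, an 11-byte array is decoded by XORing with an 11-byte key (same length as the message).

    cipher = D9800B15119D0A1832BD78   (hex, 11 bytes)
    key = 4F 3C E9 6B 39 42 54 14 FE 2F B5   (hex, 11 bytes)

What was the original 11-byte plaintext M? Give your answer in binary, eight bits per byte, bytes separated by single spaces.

10010110 10111100 11100010 01111110 00101000 11011111 01011110 00001100 11001100 10010010 11001101

XOR is its own inverse, so applying the key byte-wise gives the result directly.
d9 XOR 4f = 96
80 XOR 3c = bc
0b XOR e9 = e2
15 XOR 6b = 7e
11 XOR 39 = 28
9d XOR 42 = df
0a XOR 54 = 5e
18 XOR 14 = 0c
32 XOR fe = cc
bd XOR 2f = 92
78 XOR b5 = cd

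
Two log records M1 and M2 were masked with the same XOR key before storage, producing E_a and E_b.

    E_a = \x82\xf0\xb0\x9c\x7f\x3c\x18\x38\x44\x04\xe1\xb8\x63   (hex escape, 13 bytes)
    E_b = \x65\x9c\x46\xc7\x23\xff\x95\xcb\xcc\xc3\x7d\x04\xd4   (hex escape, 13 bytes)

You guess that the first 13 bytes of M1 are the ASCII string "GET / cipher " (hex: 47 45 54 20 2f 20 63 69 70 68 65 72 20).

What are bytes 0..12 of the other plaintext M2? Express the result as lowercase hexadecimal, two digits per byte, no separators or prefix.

a029a27b73e3ee9af8aff9ce97

First, E_a ⊕ E_b = (M1 ⊕ K) ⊕ (M2 ⊕ K) = M1 ⊕ M2, so the key drops out. Then M2 = (M1 ⊕ M2) ⊕ M1 over the first 13 bytes.
byte 0: (82 XOR 65) XOR 47 = e7 XOR 47 = a0
byte 1: (f0 XOR 9c) XOR 45 = 6c XOR 45 = 29
byte 2: (b0 XOR 46) XOR 54 = f6 XOR 54 = a2
byte 3: (9c XOR c7) XOR 20 = 5b XOR 20 = 7b
byte 4: (7f XOR 23) XOR 2f = 5c XOR 2f = 73
byte 5: (3c XOR ff) XOR 20 = c3 XOR 20 = e3
byte 6: (18 XOR 95) XOR 63 = 8d XOR 63 = ee
byte 7: (38 XOR cb) XOR 69 = f3 XOR 69 = 9a
byte 8: (44 XOR cc) XOR 70 = 88 XOR 70 = f8
byte 9: (04 XOR c3) XOR 68 = c7 XOR 68 = af
byte 10: (e1 XOR 7d) XOR 65 = 9c XOR 65 = f9
byte 11: (b8 XOR 04) XOR 72 = bc XOR 72 = ce
byte 12: (63 XOR d4) XOR 20 = b7 XOR 20 = 97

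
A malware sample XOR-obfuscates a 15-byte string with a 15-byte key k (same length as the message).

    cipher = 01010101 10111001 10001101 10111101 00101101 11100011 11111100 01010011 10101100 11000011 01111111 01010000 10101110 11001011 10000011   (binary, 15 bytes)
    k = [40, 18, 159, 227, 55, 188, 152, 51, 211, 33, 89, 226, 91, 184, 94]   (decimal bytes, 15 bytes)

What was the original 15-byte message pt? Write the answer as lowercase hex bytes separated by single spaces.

7d ab 12 5e 1a 5f 64 60 7f e2 26 b2 f5 73 dd

55 ^ 28 = 7d
b9 ^ 12 = ab
8d ^ 9f = 12
bd ^ e3 = 5e
2d ^ 37 = 1a
e3 ^ bc = 5f
fc ^ 98 = 64
53 ^ 33 = 60
ac ^ d3 = 7f
c3 ^ 21 = e2
7f ^ 59 = 26
50 ^ e2 = b2
ae ^ 5b = f5
cb ^ b8 = 73
83 ^ 5e = dd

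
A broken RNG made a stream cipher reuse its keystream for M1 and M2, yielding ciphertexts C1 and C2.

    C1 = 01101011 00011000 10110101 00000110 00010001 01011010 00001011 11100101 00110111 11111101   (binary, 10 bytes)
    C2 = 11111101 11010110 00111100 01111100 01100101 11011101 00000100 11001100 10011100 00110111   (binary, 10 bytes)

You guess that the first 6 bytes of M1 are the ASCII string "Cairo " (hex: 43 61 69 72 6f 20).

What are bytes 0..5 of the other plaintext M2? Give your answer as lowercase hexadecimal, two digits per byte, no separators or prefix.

First, C1 ⊕ C2 = (M1 ⊕ K) ⊕ (M2 ⊕ K) = M1 ⊕ M2, so the key drops out. Then M2 = (M1 ⊕ M2) ⊕ M1 over the first 6 bytes.
byte 0: (6b ^ fd) ^ 43 = 96 ^ 43 = d5
byte 1: (18 ^ d6) ^ 61 = ce ^ 61 = af
byte 2: (b5 ^ 3c) ^ 69 = 89 ^ 69 = e0
byte 3: (06 ^ 7c) ^ 72 = 7a ^ 72 = 08
byte 4: (11 ^ 65) ^ 6f = 74 ^ 6f = 1b
byte 5: (5a ^ dd) ^ 20 = 87 ^ 20 = a7

d5afe0081ba7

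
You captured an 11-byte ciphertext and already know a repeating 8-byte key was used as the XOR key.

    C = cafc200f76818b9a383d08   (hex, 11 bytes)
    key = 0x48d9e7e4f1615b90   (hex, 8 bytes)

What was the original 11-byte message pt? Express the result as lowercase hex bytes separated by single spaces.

The 8-byte key repeats, so the effective keystream is 48 d9 e7 e4 f1 61 5b 90 48 d9 e7.
byte 0: ca xor 48 = 82
byte 1: fc xor d9 = 25
byte 2: 20 xor e7 = c7
byte 3: 0f xor e4 = eb
byte 4: 76 xor f1 = 87
byte 5: 81 xor 61 = e0
byte 6: 8b xor 5b = d0
byte 7: 9a xor 90 = 0a
byte 8: 38 xor 48 = 70
byte 9: 3d xor d9 = e4
byte 10: 08 xor e7 = ef

82 25 c7 eb 87 e0 d0 0a 70 e4 ef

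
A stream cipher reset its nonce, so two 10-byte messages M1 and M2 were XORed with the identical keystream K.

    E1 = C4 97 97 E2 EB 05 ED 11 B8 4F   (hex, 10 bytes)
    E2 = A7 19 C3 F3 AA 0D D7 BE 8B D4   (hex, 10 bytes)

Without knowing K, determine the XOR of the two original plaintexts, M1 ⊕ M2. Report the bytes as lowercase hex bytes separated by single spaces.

E1 ⊕ E2 = (M1 ⊕ K) ⊕ (M2 ⊕ K) = M1 ⊕ M2 — the shared key cancels under XOR.
byte 0: c4 ⊕ a7 = 63
byte 1: 97 ⊕ 19 = 8e
byte 2: 97 ⊕ c3 = 54
byte 3: e2 ⊕ f3 = 11
byte 4: eb ⊕ aa = 41
byte 5: 05 ⊕ 0d = 08
byte 6: ed ⊕ d7 = 3a
byte 7: 11 ⊕ be = af
byte 8: b8 ⊕ 8b = 33
byte 9: 4f ⊕ d4 = 9b

63 8e 54 11 41 08 3a af 33 9b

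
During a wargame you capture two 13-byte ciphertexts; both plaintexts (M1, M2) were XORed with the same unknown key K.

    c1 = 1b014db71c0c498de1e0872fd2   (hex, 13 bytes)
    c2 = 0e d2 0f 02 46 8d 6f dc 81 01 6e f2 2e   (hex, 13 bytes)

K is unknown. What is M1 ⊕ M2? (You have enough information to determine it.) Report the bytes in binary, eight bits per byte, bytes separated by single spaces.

c1 ⊕ c2 = (M1 ⊕ K) ⊕ (M2 ⊕ K) = M1 ⊕ M2 — the shared key cancels under XOR.
1b ^ 0e = 15
01 ^ d2 = d3
4d ^ 0f = 42
b7 ^ 02 = b5
1c ^ 46 = 5a
0c ^ 8d = 81
49 ^ 6f = 26
8d ^ dc = 51
e1 ^ 81 = 60
e0 ^ 01 = e1
87 ^ 6e = e9
2f ^ f2 = dd
d2 ^ 2e = fc

00010101 11010011 01000010 10110101 01011010 10000001 00100110 01010001 01100000 11100001 11101001 11011101 11111100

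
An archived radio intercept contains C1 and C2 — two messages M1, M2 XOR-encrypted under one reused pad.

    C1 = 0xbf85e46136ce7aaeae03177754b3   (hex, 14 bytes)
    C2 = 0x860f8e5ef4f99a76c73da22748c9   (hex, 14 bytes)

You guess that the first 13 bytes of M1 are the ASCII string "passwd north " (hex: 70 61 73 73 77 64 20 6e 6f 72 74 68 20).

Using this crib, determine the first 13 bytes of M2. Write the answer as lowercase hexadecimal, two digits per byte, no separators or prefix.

49eb194cb553c0b6064cc1383c

First, C1 ⊕ C2 = (M1 ⊕ K) ⊕ (M2 ⊕ K) = M1 ⊕ M2, so the key drops out. Then M2 = (M1 ⊕ M2) ⊕ M1 over the first 13 bytes.
byte 0: (bf ⊕ 86) ⊕ 70 = 39 ⊕ 70 = 49
byte 1: (85 ⊕ 0f) ⊕ 61 = 8a ⊕ 61 = eb
byte 2: (e4 ⊕ 8e) ⊕ 73 = 6a ⊕ 73 = 19
byte 3: (61 ⊕ 5e) ⊕ 73 = 3f ⊕ 73 = 4c
byte 4: (36 ⊕ f4) ⊕ 77 = c2 ⊕ 77 = b5
byte 5: (ce ⊕ f9) ⊕ 64 = 37 ⊕ 64 = 53
byte 6: (7a ⊕ 9a) ⊕ 20 = e0 ⊕ 20 = c0
byte 7: (ae ⊕ 76) ⊕ 6e = d8 ⊕ 6e = b6
byte 8: (ae ⊕ c7) ⊕ 6f = 69 ⊕ 6f = 06
byte 9: (03 ⊕ 3d) ⊕ 72 = 3e ⊕ 72 = 4c
byte 10: (17 ⊕ a2) ⊕ 74 = b5 ⊕ 74 = c1
byte 11: (77 ⊕ 27) ⊕ 68 = 50 ⊕ 68 = 38
byte 12: (54 ⊕ 48) ⊕ 20 = 1c ⊕ 20 = 3c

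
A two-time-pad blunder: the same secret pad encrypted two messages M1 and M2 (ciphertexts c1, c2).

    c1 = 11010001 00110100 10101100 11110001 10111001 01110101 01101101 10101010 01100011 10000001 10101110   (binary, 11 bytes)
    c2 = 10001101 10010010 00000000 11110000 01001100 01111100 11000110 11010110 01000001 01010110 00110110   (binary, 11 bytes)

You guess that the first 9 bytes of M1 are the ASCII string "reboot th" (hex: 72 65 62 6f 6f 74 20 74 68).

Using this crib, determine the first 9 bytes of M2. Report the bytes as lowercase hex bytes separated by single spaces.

First, c1 ⊕ c2 = (M1 ⊕ K) ⊕ (M2 ⊕ K) = M1 ⊕ M2, so the key drops out. Then M2 = (M1 ⊕ M2) ⊕ M1 over the first 9 bytes.
byte 0: (d1 XOR 8d) XOR 72 = 5c XOR 72 = 2e
byte 1: (34 XOR 92) XOR 65 = a6 XOR 65 = c3
byte 2: (ac XOR 00) XOR 62 = ac XOR 62 = ce
byte 3: (f1 XOR f0) XOR 6f = 01 XOR 6f = 6e
byte 4: (b9 XOR 4c) XOR 6f = f5 XOR 6f = 9a
byte 5: (75 XOR 7c) XOR 74 = 09 XOR 74 = 7d
byte 6: (6d XOR c6) XOR 20 = ab XOR 20 = 8b
byte 7: (aa XOR d6) XOR 74 = 7c XOR 74 = 08
byte 8: (63 XOR 41) XOR 68 = 22 XOR 68 = 4a

2e c3 ce 6e 9a 7d 8b 08 4a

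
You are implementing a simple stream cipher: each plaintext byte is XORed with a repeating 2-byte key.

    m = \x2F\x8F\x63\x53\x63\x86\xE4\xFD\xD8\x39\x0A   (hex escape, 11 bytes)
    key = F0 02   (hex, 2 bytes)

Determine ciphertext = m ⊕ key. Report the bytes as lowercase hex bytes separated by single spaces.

The 2-byte key repeats, so the effective keystream is f0 02 f0 02 f0 02 f0 02 f0 02 f0.
byte 0: 2f XOR f0 = df
byte 1: 8f XOR 02 = 8d
byte 2: 63 XOR f0 = 93
byte 3: 53 XOR 02 = 51
byte 4: 63 XOR f0 = 93
byte 5: 86 XOR 02 = 84
byte 6: e4 XOR f0 = 14
byte 7: fd XOR 02 = ff
byte 8: d8 XOR f0 = 28
byte 9: 39 XOR 02 = 3b
byte 10: 0a XOR f0 = fa

df 8d 93 51 93 84 14 ff 28 3b fa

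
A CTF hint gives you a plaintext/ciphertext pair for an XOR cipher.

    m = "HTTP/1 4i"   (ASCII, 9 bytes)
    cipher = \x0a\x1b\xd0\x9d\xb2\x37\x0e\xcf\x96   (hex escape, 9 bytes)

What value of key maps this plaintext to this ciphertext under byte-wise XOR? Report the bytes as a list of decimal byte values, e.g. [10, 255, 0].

Since cipher = m ⊕ key, XORing both sides with m gives key = m ⊕ cipher.
48 ⊕ 0a = 42
54 ⊕ 1b = 4f
54 ⊕ d0 = 84
50 ⊕ 9d = cd
2f ⊕ b2 = 9d
31 ⊕ 37 = 06
20 ⊕ 0e = 2e
34 ⊕ cf = fb
69 ⊕ 96 = ff

[66, 79, 132, 205, 157, 6, 46, 251, 255]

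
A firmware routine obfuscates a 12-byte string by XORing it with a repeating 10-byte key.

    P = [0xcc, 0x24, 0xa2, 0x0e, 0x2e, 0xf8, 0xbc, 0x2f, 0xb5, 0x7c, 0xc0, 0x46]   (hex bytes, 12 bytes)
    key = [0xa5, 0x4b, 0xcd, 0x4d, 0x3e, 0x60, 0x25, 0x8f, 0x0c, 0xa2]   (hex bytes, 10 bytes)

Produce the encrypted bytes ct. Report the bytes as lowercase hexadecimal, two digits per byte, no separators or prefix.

The 10-byte key repeats, so the effective keystream is a5 4b cd 4d 3e 60 25 8f 0c a2 a5 4b.
byte 0: cc ^ a5 = 69
byte 1: 24 ^ 4b = 6f
byte 2: a2 ^ cd = 6f
byte 3: 0e ^ 4d = 43
byte 4: 2e ^ 3e = 10
byte 5: f8 ^ 60 = 98
byte 6: bc ^ 25 = 99
byte 7: 2f ^ 8f = a0
byte 8: b5 ^ 0c = b9
byte 9: 7c ^ a2 = de
byte 10: c0 ^ a5 = 65
byte 11: 46 ^ 4b = 0d

696f6f43109899a0b9de650d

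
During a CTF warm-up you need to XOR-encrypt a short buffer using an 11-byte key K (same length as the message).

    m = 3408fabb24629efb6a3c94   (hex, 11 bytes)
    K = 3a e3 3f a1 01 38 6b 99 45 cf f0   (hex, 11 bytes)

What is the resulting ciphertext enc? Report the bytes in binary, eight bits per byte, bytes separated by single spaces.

XOR is its own inverse, so applying the key byte-wise gives the result directly.
byte 0: 34 XOR 3a = 0e
byte 1: 08 XOR e3 = eb
byte 2: fa XOR 3f = c5
byte 3: bb XOR a1 = 1a
byte 4: 24 XOR 01 = 25
byte 5: 62 XOR 38 = 5a
byte 6: 9e XOR 6b = f5
byte 7: fb XOR 99 = 62
byte 8: 6a XOR 45 = 2f
byte 9: 3c XOR cf = f3
byte 10: 94 XOR f0 = 64

00001110 11101011 11000101 00011010 00100101 01011010 11110101 01100010 00101111 11110011 01100100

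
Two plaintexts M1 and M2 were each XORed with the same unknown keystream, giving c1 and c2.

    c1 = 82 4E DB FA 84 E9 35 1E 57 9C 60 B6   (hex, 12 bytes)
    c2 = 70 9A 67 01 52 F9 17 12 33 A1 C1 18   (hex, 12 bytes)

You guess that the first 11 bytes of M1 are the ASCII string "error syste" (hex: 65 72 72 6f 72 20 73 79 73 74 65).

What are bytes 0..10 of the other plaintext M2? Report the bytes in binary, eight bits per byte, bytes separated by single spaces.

First, c1 ⊕ c2 = (M1 ⊕ K) ⊕ (M2 ⊕ K) = M1 ⊕ M2, so the key drops out. Then M2 = (M1 ⊕ M2) ⊕ M1 over the first 11 bytes.
byte 0: (82 XOR 70) XOR 65 = f2 XOR 65 = 97
byte 1: (4e XOR 9a) XOR 72 = d4 XOR 72 = a6
byte 2: (db XOR 67) XOR 72 = bc XOR 72 = ce
byte 3: (fa XOR 01) XOR 6f = fb XOR 6f = 94
byte 4: (84 XOR 52) XOR 72 = d6 XOR 72 = a4
byte 5: (e9 XOR f9) XOR 20 = 10 XOR 20 = 30
byte 6: (35 XOR 17) XOR 73 = 22 XOR 73 = 51
byte 7: (1e XOR 12) XOR 79 = 0c XOR 79 = 75
byte 8: (57 XOR 33) XOR 73 = 64 XOR 73 = 17
byte 9: (9c XOR a1) XOR 74 = 3d XOR 74 = 49
byte 10: (60 XOR c1) XOR 65 = a1 XOR 65 = c4

10010111 10100110 11001110 10010100 10100100 00110000 01010001 01110101 00010111 01001001 11000100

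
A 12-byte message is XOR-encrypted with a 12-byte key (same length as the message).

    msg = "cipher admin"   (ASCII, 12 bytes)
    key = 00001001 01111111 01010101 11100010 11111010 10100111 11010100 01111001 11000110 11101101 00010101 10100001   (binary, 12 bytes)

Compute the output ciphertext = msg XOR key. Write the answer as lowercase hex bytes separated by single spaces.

XOR is its own inverse, so applying the key byte-wise gives the result directly.
byte 0: 01100011 XOR 00001001 = 01101010
byte 1: 01101001 XOR 01111111 = 00010110
byte 2: 01110000 XOR 01010101 = 00100101
byte 3: 01101000 XOR 11100010 = 10001010
byte 4: 01100101 XOR 11111010 = 10011111
byte 5: 01110010 XOR 10100111 = 11010101
byte 6: 00100000 XOR 11010100 = 11110100
byte 7: 01100001 XOR 01111001 = 00011000
byte 8: 01100100 XOR 11000110 = 10100010
byte 9: 01101101 XOR 11101101 = 10000000
byte 10: 01101001 XOR 00010101 = 01111100
byte 11: 01101110 XOR 10100001 = 11001111

6a 16 25 8a 9f d5 f4 18 a2 80 7c cf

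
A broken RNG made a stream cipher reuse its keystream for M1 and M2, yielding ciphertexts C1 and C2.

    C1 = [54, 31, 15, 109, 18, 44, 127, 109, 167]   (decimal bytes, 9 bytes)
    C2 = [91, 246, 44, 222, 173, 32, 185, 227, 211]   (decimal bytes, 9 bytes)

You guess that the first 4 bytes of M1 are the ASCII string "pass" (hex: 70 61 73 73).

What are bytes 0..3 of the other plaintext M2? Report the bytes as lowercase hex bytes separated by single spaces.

1d 88 50 c0

First, C1 ⊕ C2 = (M1 ⊕ K) ⊕ (M2 ⊕ K) = M1 ⊕ M2, so the key drops out. Then M2 = (M1 ⊕ M2) ⊕ M1 over the first 4 bytes.
byte 0: (36 XOR 5b) XOR 70 = 6d XOR 70 = 1d
byte 1: (1f XOR f6) XOR 61 = e9 XOR 61 = 88
byte 2: (0f XOR 2c) XOR 73 = 23 XOR 73 = 50
byte 3: (6d XOR de) XOR 73 = b3 XOR 73 = c0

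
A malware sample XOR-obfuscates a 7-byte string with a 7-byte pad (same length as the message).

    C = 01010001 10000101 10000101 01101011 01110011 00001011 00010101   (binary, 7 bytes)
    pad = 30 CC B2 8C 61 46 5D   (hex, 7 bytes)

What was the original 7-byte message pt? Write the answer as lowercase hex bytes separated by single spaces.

byte 0: 01010001 XOR 00110000 = 01100001
byte 1: 10000101 XOR 11001100 = 01001001
byte 2: 10000101 XOR 10110010 = 00110111
byte 3: 01101011 XOR 10001100 = 11100111
byte 4: 01110011 XOR 01100001 = 00010010
byte 5: 00001011 XOR 01000110 = 01001101
byte 6: 00010101 XOR 01011101 = 01001000

61 49 37 e7 12 4d 48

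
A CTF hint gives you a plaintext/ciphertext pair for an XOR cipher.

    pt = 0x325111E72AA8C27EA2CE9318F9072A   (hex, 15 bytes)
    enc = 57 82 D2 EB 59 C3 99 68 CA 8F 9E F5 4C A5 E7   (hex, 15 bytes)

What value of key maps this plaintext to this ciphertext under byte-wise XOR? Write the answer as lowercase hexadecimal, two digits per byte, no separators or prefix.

65d3c30c736b5b1668410dedb5a2cd

Since enc = pt ⊕ key, XORing both sides with pt gives key = pt ⊕ enc.
byte 0:  50 ⊕  87 = 101
byte 1:  81 ⊕ 130 = 211
byte 2:  17 ⊕ 210 = 195
byte 3: 231 ⊕ 235 =  12
byte 4:  42 ⊕  89 = 115
byte 5: 168 ⊕ 195 = 107
byte 6: 194 ⊕ 153 =  91
byte 7: 126 ⊕ 104 =  22
byte 8: 162 ⊕ 202 = 104
byte 9: 206 ⊕ 143 =  65
byte 10: 147 ⊕ 158 =  13
byte 11:  24 ⊕ 245 = 237
byte 12: 249 ⊕  76 = 181
byte 13:   7 ⊕ 165 = 162
byte 14:  42 ⊕ 231 = 205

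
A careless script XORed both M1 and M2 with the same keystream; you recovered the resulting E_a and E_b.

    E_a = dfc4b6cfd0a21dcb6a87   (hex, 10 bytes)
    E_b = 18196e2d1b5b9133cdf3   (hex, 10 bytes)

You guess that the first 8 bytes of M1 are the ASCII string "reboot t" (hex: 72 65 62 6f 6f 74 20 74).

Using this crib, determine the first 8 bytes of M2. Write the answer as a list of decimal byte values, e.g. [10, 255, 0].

First, E_a ⊕ E_b = (M1 ⊕ K) ⊕ (M2 ⊕ K) = M1 ⊕ M2, so the key drops out. Then M2 = (M1 ⊕ M2) ⊕ M1 over the first 8 bytes.
byte 0: (df XOR 18) XOR 72 = c7 XOR 72 = b5
byte 1: (c4 XOR 19) XOR 65 = dd XOR 65 = b8
byte 2: (b6 XOR 6e) XOR 62 = d8 XOR 62 = ba
byte 3: (cf XOR 2d) XOR 6f = e2 XOR 6f = 8d
byte 4: (d0 XOR 1b) XOR 6f = cb XOR 6f = a4
byte 5: (a2 XOR 5b) XOR 74 = f9 XOR 74 = 8d
byte 6: (1d XOR 91) XOR 20 = 8c XOR 20 = ac
byte 7: (cb XOR 33) XOR 74 = f8 XOR 74 = 8c

[181, 184, 186, 141, 164, 141, 172, 140]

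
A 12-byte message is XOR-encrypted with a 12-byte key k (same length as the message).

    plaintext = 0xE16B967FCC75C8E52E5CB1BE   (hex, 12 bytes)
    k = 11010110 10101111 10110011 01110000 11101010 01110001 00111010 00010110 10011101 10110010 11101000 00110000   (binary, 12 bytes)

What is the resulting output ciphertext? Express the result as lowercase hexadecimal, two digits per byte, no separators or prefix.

37c4250f2604f2f3b3ee598e

XOR is its own inverse, so applying the key byte-wise gives the result directly.
e1 xor d6 = 37
6b xor af = c4
96 xor b3 = 25
7f xor 70 = 0f
cc xor ea = 26
75 xor 71 = 04
c8 xor 3a = f2
e5 xor 16 = f3
2e xor 9d = b3
5c xor b2 = ee
b1 xor e8 = 59
be xor 30 = 8e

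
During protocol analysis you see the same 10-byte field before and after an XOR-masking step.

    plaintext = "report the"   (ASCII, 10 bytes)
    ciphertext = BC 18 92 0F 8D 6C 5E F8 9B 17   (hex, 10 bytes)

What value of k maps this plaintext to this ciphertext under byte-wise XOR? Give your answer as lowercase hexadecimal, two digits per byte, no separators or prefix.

Since ciphertext = plaintext ⊕ k, XORing both sides with plaintext gives k = plaintext ⊕ ciphertext.
01110010 XOR 10111100 = 11001110
01100101 XOR 00011000 = 01111101
01110000 XOR 10010010 = 11100010
01101111 XOR 00001111 = 01100000
01110010 XOR 10001101 = 11111111
01110100 XOR 01101100 = 00011000
00100000 XOR 01011110 = 01111110
01110100 XOR 11111000 = 10001100
01101000 XOR 10011011 = 11110011
01100101 XOR 00010111 = 01110010

ce7de260ff187e8cf372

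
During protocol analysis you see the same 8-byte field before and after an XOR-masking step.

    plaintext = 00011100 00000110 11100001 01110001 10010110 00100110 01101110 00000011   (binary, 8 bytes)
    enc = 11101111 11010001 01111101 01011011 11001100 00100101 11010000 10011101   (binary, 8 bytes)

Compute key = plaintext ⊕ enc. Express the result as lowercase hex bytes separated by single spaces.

Since enc = plaintext ⊕ key, XORing both sides with plaintext gives key = plaintext ⊕ enc.
00011100 ⊕ 11101111 = 11110011
00000110 ⊕ 11010001 = 11010111
11100001 ⊕ 01111101 = 10011100
01110001 ⊕ 01011011 = 00101010
10010110 ⊕ 11001100 = 01011010
00100110 ⊕ 00100101 = 00000011
01101110 ⊕ 11010000 = 10111110
00000011 ⊕ 10011101 = 10011110

f3 d7 9c 2a 5a 03 be 9e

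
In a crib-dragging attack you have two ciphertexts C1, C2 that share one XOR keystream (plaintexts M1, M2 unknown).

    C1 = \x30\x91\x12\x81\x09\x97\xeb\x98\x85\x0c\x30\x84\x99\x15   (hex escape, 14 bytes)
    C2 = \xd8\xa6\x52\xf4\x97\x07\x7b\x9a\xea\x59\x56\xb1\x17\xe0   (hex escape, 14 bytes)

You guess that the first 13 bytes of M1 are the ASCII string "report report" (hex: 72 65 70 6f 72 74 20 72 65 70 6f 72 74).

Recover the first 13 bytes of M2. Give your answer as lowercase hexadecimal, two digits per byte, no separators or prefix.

9a52301aece4b0700a250947fa

First, C1 ⊕ C2 = (M1 ⊕ K) ⊕ (M2 ⊕ K) = M1 ⊕ M2, so the key drops out. Then M2 = (M1 ⊕ M2) ⊕ M1 over the first 13 bytes.
byte 0: (30 ⊕ d8) ⊕ 72 = e8 ⊕ 72 = 9a
byte 1: (91 ⊕ a6) ⊕ 65 = 37 ⊕ 65 = 52
byte 2: (12 ⊕ 52) ⊕ 70 = 40 ⊕ 70 = 30
byte 3: (81 ⊕ f4) ⊕ 6f = 75 ⊕ 6f = 1a
byte 4: (09 ⊕ 97) ⊕ 72 = 9e ⊕ 72 = ec
byte 5: (97 ⊕ 07) ⊕ 74 = 90 ⊕ 74 = e4
byte 6: (eb ⊕ 7b) ⊕ 20 = 90 ⊕ 20 = b0
byte 7: (98 ⊕ 9a) ⊕ 72 = 02 ⊕ 72 = 70
byte 8: (85 ⊕ ea) ⊕ 65 = 6f ⊕ 65 = 0a
byte 9: (0c ⊕ 59) ⊕ 70 = 55 ⊕ 70 = 25
byte 10: (30 ⊕ 56) ⊕ 6f = 66 ⊕ 6f = 09
byte 11: (84 ⊕ b1) ⊕ 72 = 35 ⊕ 72 = 47
byte 12: (99 ⊕ 17) ⊕ 74 = 8e ⊕ 74 = fa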